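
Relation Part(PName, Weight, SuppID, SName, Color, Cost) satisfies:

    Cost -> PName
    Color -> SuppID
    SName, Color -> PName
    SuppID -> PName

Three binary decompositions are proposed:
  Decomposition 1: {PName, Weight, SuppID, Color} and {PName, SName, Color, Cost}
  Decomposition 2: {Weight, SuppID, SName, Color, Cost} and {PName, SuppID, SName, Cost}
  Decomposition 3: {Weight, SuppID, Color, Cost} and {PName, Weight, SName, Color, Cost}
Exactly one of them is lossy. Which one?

Decomposition 1: common = {PName, Color}, closure = {PName, SuppID, Color} → lossy.
Decomposition 2: common = {SuppID, SName, Cost}, closure = {PName, SuppID, SName, Cost} → lossless.
Decomposition 3: common = {Weight, Color, Cost}, closure = {PName, Weight, SuppID, Color, Cost} → lossless.

Decomposition 1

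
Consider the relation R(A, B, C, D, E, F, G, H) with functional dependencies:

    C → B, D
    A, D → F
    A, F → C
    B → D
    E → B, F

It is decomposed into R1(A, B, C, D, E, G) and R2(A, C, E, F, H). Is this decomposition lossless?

Common attributes: R1 ∩ R2 = {A, C, E}.
Closure of {A, C, E}: C → B, D applies, adding B, D; A, D → F applies, adding F. So (A, C, E)⁺ = {A, B, C, D, E, F}.
The closure contains neither all of R1 = {A, B, C, D, E, G} nor all of R2 = {A, C, E, F, H}, so the common attributes are not a superkey of either fragment. The join is lossy.

No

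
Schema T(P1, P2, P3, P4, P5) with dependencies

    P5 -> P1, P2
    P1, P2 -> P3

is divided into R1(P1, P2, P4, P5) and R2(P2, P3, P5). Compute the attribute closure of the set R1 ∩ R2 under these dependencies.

P1, P2, P3, P5

R1 ∩ R2 = {P2, P5}.
P5 → P1, P2 applies, adding P1
P1, P2 → P3 applies, adding P3
Closure: {P1, P2, P3, P5}.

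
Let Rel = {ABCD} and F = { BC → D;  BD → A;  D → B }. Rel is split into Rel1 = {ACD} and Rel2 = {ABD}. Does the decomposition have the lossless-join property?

Yes

Common attributes: Rel1 ∩ Rel2 = {AD}.
Closure of {AD}: D → B applies, adding B. So (AD)⁺ = {ABD}.
This closure contains every attribute of Rel2, so Rel1 ∩ Rel2 → Rel2. The join is lossless.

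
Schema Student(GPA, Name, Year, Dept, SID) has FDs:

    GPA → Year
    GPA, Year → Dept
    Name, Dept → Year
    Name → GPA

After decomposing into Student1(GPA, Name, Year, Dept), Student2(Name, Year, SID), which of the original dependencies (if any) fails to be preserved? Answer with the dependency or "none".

GPA → Year lies within Student1.
GPA, Year → Dept lies within Student1.
Name, Dept → Year lies within Student1.
Name → GPA lies within Student1.
Every dependency is enforceable on the fragments, so the decomposition is dependency-preserving.

none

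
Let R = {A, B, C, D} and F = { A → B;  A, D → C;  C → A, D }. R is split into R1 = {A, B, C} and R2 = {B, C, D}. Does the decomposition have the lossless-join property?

Common attributes: R1 ∩ R2 = {B, C}.
Closure of {B, C}: C → A, D applies, adding A, D. So (B, C)⁺ = {A, B, C, D}.
This closure contains every attribute of R1, so R1 ∩ R2 → R1. The join is lossless.

Yes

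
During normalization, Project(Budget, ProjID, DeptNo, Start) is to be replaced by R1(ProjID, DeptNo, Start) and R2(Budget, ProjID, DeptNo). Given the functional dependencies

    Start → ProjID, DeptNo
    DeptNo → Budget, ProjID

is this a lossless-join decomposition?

Yes

Common attributes: R1 ∩ R2 = {ProjID, DeptNo}.
Closure of {ProjID, DeptNo}: DeptNo → Budget, ProjID applies, adding Budget. So (ProjID, DeptNo)⁺ = {Budget, ProjID, DeptNo}.
This closure contains every attribute of R2, so R1 ∩ R2 → R2. The join is lossless.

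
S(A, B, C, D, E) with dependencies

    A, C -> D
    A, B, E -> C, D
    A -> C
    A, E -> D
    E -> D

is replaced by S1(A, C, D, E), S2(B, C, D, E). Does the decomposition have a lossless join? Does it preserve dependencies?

lossy but dependency-preserving

Lossless test: (C, D, E)⁺ = {C, D, E}, which is a superkey of neither fragment — lossy.
Dependency preservation: A, B, E → C, D is not contained in any single fragment, but the restricted closure of its left-hand side across the fragments still reaches the right-hand side; the remaining FDs each lie inside some fragment. All dependencies are preserved.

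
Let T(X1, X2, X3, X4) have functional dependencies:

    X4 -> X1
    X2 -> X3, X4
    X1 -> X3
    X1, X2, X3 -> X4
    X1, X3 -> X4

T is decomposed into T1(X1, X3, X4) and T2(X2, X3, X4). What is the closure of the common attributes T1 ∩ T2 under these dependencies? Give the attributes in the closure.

T1 ∩ T2 = {X3, X4}.
X4 → X1 applies, adding X1
Closure: {X1, X3, X4}.

X1, X3, X4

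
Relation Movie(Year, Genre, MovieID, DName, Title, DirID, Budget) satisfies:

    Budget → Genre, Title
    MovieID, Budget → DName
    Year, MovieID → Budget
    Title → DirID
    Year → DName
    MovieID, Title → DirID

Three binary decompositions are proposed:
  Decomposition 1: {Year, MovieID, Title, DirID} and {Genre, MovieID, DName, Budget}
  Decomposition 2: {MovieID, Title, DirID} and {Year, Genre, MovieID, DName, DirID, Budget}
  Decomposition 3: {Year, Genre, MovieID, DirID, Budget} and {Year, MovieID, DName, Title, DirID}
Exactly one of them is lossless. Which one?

Decomposition 3

Decomposition 1: common = {MovieID}, closure = {MovieID} → lossy.
Decomposition 2: common = {MovieID, DirID}, closure = {MovieID, DirID} → lossy.
Decomposition 3: common = {Year, MovieID, DirID}, closure = {Year, Genre, MovieID, DName, Title, DirID, Budget} → lossless.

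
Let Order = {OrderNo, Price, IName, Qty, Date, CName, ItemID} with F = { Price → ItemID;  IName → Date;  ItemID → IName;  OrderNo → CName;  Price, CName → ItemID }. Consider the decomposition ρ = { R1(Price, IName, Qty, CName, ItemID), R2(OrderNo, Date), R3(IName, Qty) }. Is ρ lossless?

No

Chase test. Columns are OrderNo, Price, IName, Qty, Date, CName, ItemID; row i has aⱼ where attribute j ∈ Ri, else bᵢⱼ.
Initial tableau (one row per fragment):
  row 1: b11 a2 a3 a4 b15 a6 a7
  row 2: a1 b22 b23 b24 a5 b26 b27
  row 3: b31 b32 a3 a4 b35 b36 b37
Rows 1 and 3 agree on IName; apply IName→Date and equate their Date entries.
No row becomes fully distinguished — the join is lossy.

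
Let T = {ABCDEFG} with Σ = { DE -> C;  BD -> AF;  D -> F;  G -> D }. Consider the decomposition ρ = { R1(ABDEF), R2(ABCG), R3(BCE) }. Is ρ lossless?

Chase test. Columns are ABCDEFG; row i has aⱼ where attribute j ∈ Ri, else bᵢⱼ.
Initial tableau (one row per fragment):
  row 1: a1 a2 b13 a4 a5 a6 b17
  row 2: a1 a2 a3 b24 b25 b26 a7
  row 3: b31 a2 a3 b34 a5 b36 b37
No row becomes fully distinguished — the join is lossy.

No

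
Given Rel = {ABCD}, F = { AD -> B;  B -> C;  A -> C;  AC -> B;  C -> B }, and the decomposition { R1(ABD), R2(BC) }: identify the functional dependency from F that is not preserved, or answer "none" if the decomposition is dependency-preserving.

AD → B lies within R1.
B → C lies within R2.
A → C: restricted closure across fragments reaches C.
AC → B: restricted closure across fragments reaches B.
C → B lies within R2.
Every dependency is enforceable on the fragments, so the decomposition is dependency-preserving.

none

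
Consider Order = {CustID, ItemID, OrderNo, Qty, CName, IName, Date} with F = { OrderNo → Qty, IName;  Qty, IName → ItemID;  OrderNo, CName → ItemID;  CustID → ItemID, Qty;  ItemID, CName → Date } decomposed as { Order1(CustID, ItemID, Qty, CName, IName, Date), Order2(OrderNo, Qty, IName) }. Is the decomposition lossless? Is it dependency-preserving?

lossy but dependency-preserving

Lossless test: (Qty, IName)⁺ = {ItemID, Qty, IName}, which is a superkey of neither fragment — lossy.
Dependency preservation: OrderNo, CName → ItemID is not contained in any single fragment, but the restricted closure of its left-hand side across the fragments still reaches the right-hand side; the remaining FDs each lie inside some fragment. All dependencies are preserved.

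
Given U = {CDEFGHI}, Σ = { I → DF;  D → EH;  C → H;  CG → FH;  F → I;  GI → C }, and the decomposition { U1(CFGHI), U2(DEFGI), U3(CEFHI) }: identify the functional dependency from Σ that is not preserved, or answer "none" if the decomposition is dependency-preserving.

Check D → EH: no single fragment contains all of {DEH}, and the restricted closure of {D} across the fragments never reaches {EH}.
I → DF is preserved.
C → H is preserved.
CG → FH is preserved.
F → I is preserved.
GI → C is preserved.

D → EH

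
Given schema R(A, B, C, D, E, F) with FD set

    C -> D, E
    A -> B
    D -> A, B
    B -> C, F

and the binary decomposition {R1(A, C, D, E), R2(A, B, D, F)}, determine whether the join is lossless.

Yes

Common attributes: R1 ∩ R2 = {A, D}.
Closure of {A, D}: A → B applies, adding B; B → C, F applies, adding C, F; C → D, E applies, adding E. So (A, D)⁺ = {A, B, C, D, E, F}.
This closure contains every attribute of R1, so R1 ∩ R2 → R1. The join is lossless.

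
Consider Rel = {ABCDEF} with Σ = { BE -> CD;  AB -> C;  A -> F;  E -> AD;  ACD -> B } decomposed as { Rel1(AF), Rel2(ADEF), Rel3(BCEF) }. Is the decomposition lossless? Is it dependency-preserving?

lossless but not dependency-preserving

Lossless test (chase): Rows 2 and 3 agree on E; apply E→AD and equate their AD entries. Row 3 is now all distinguished symbols — the join is lossless.
Dependency preservation: the restricted closure of {AB} across the fragments never reaches {C}, so AB → C cannot be enforced without a join — not preserved.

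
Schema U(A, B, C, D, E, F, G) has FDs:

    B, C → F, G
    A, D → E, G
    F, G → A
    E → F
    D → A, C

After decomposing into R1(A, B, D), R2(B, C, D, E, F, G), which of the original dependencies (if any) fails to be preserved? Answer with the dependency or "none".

Check F, G → A: no single fragment contains all of {A, F, G}, and the restricted closure of {F, G} across the fragments never reaches {A}.
B, C → F, G is preserved.
A, D → E, G is preserved.
E → F is preserved.
D → A, C is preserved.

F, G → A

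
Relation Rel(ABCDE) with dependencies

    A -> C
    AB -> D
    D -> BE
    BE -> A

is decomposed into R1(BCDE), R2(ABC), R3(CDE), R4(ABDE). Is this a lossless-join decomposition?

Chase test. Columns are ABCDE; row i has aⱼ where attribute j ∈ Ri, else bᵢⱼ.
Initial tableau (one row per fragment):
  row 1: b11 a2 a3 a4 a5
  row 2: a1 a2 a3 b24 b25
  row 3: b31 b32 a3 a4 a5
  row 4: a1 a2 b43 a4 a5
Rows 2 and 4 agree on A; apply A→C and equate their C entries.
Rows 2 and 4 agree on AB; apply AB→D and equate their D entries.
Rows 1 and 2 agree on D; apply D→BE and equate their BE entries.
Rows 1 and 3 agree on D; apply D→BE and equate their BE entries.
Rows 1 and 2 agree on BE; apply BE→A and equate their A entries.
Rows 1 and 3 agree on BE; apply BE→A and equate their A entries.
Row 1 is now all distinguished symbols — the join is lossless.

Yes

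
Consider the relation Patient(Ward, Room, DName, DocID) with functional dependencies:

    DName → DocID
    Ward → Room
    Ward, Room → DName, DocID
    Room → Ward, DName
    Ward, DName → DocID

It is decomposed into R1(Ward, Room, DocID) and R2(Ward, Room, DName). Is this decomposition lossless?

Yes

Common attributes: R1 ∩ R2 = {Ward, Room}.
Closure of {Ward, Room}: Ward, Room → DName, DocID applies, adding DName, DocID. So (Ward, Room)⁺ = {Ward, Room, DName, DocID}.
This closure contains every attribute of R1, so R1 ∩ R2 → R1. The join is lossless.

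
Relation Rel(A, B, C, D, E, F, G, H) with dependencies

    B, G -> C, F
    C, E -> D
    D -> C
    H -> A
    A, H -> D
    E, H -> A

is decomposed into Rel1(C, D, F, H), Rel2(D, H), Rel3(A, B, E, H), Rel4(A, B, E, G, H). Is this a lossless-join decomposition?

Chase test. Columns are A, B, C, D, E, F, G, H; row i has aⱼ where attribute j ∈ Reli, else bᵢⱼ.
Initial tableau (one row per fragment):
  row 1: b11 b12 a3 a4 b15 a6 b17 a8
  row 2: b21 b22 b23 a4 b25 b26 b27 a8
  row 3: a1 a2 b33 b34 a5 b36 b37 a8
  row 4: a1 a2 b43 b44 a5 b46 a7 a8
Rows 1 and 2 agree on D; apply D→C and equate their C entries.
Rows 1 and 2 agree on H; apply H→A and equate their A entries.
Rows 1 and 3 agree on H; apply H→A and equate their A entries.
Rows 1 and 3 agree on A, H; apply A, H→D and equate their D entries.
Rows 1 and 4 agree on A, H; apply A, H→D and equate their D entries.
Rows 1 and 3 agree on D; apply D→C and equate their C entries.
Rows 1 and 4 agree on D; apply D→C and equate their C entries.
No row becomes fully distinguished — the join is lossy.

No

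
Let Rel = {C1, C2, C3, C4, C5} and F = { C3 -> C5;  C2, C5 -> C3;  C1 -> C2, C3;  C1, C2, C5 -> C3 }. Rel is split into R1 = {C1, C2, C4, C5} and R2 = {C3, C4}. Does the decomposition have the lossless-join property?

Common attributes: R1 ∩ R2 = {C4}.
No dependency enlarges {C4}, so (C4)⁺ = {C4}.
The closure contains neither all of R1 = {C1, C2, C4, C5} nor all of R2 = {C3, C4}, so the common attributes are not a superkey of either fragment. The join is lossy.

No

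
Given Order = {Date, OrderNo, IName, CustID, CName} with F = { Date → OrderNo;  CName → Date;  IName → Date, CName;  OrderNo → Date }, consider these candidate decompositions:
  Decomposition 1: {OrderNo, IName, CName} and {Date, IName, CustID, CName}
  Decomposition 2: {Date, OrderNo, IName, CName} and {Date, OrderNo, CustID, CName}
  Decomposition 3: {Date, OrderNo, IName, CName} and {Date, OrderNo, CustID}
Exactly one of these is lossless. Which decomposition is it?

Decomposition 1

Decomposition 1: common = {IName, CName}, closure = {Date, OrderNo, IName, CName} → lossless.
Decomposition 2: common = {Date, OrderNo, CName}, closure = {Date, OrderNo, CName} → lossy.
Decomposition 3: common = {Date, OrderNo}, closure = {Date, OrderNo} → lossy.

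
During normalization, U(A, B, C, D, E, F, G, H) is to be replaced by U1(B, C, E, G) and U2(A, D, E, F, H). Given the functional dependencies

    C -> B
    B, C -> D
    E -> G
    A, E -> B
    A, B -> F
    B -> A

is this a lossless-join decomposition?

Common attributes: U1 ∩ U2 = {E}.
Closure of {E}: E → G applies, adding G. So (E)⁺ = {E, G}.
The closure contains neither all of U1 = {B, C, E, G} nor all of U2 = {A, D, E, F, H}, so the common attributes are not a superkey of either fragment. The join is lossy.

No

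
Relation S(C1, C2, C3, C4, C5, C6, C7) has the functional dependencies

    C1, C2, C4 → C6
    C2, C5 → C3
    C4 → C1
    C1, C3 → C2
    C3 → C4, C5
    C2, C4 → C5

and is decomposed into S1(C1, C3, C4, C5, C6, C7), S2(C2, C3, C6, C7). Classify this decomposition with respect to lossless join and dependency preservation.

lossless but not dependency-preserving

Lossless test: (C3, C6, C7)⁺ = {C1, C2, C3, C4, C5, C6, C7}, which contains all of one fragment — lossless.
Dependency preservation: the restricted closure of {C1, C2, C4} across the fragments never reaches {C6}, so C1, C2, C4 → C6 cannot be enforced without a join — not preserved.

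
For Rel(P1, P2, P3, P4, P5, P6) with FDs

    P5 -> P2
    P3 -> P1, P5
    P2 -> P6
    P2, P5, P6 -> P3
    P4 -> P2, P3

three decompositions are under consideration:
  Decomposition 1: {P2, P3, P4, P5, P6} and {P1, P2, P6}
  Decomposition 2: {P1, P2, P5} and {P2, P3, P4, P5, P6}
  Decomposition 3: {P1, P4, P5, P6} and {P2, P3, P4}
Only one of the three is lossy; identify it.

Decomposition 1

Decomposition 1: common = {P2, P6}, closure = {P2, P6} → lossy.
Decomposition 2: common = {P2, P5}, closure = {P1, P2, P3, P5, P6} → lossless.
Decomposition 3: common = {P4}, closure = {P1, P2, P3, P4, P5, P6} → lossless.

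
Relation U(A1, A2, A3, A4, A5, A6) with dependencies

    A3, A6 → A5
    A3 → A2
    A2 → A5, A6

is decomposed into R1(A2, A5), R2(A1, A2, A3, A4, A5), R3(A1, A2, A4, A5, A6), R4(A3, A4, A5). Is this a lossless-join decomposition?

Chase test. Columns are A1, A2, A3, A4, A5, A6; row i has aⱼ where attribute j ∈ Ri, else bᵢⱼ.
Initial tableau (one row per fragment):
  row 1: b11 a2 b13 b14 a5 b16
  row 2: a1 a2 a3 a4 a5 b26
  row 3: a1 a2 b33 a4 a5 a6
  row 4: b41 b42 a3 a4 a5 b46
Rows 2 and 4 agree on A3; apply A3→A2 and equate their A2 entries.
Rows 1 and 2 agree on A2; apply A2→A5, A6 and equate their A5, A6 entries.
Rows 1 and 3 agree on A2; apply A2→A5, A6 and equate their A5, A6 entries.
Rows 1 and 4 agree on A2; apply A2→A5, A6 and equate their A5, A6 entries.
Row 2 is now all distinguished symbols — the join is lossless.

Yes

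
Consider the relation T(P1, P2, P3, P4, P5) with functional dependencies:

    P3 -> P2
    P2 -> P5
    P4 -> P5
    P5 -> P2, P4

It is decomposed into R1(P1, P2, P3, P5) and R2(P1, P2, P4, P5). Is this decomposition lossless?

Common attributes: R1 ∩ R2 = {P1, P2, P5}.
Closure of {P1, P2, P5}: P5 → P2, P4 applies, adding P4. So (P1, P2, P5)⁺ = {P1, P2, P4, P5}.
This closure contains every attribute of R2, so R1 ∩ R2 → R2. The join is lossless.

Yes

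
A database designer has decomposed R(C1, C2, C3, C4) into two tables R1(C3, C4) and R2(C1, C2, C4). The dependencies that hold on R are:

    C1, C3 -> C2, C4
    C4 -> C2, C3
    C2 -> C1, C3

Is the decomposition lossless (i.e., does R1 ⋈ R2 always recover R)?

Yes

Common attributes: R1 ∩ R2 = {C4}.
Closure of {C4}: C4 → C2, C3 applies, adding C2, C3; C2 → C1, C3 applies, adding C1. So (C4)⁺ = {C1, C2, C3, C4}.
This closure contains every attribute of R1, so R1 ∩ R2 → R1. The join is lossless.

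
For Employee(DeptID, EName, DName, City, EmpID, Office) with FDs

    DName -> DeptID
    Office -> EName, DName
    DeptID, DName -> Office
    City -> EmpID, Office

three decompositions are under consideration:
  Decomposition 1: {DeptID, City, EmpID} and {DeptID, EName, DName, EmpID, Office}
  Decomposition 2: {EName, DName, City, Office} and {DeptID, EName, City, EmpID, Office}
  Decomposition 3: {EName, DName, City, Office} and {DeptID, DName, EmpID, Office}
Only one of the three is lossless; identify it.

Decomposition 2

Decomposition 1: common = {DeptID, EmpID}, closure = {DeptID, EmpID} → lossy.
Decomposition 2: common = {EName, City, Office}, closure = {DeptID, EName, DName, City, EmpID, Office} → lossless.
Decomposition 3: common = {DName, Office}, closure = {DeptID, EName, DName, Office} → lossy.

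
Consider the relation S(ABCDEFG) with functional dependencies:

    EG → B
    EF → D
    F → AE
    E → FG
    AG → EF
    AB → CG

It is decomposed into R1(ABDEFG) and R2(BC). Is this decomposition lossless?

Common attributes: R1 ∩ R2 = {B}.
No dependency enlarges {B}, so (B)⁺ = {B}.
The closure contains neither all of R1 = {ABDEFG} nor all of R2 = {BC}, so the common attributes are not a superkey of either fragment. The join is lossy.

No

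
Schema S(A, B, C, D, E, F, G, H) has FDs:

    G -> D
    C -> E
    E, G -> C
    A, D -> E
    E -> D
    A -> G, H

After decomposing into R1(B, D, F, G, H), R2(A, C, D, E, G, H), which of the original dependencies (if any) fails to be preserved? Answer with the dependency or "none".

none

G → D lies within R1.
C → E lies within R2.
E, G → C lies within R2.
A, D → E lies within R2.
E → D lies within R2.
A → G, H lies within R2.
Every dependency is enforceable on the fragments, so the decomposition is dependency-preserving.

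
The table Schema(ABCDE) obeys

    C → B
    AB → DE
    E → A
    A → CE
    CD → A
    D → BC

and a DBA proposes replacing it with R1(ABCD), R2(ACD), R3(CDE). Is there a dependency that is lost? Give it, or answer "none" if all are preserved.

none

C → B lies within R1.
AB → DE: restricted closure across fragments reaches DE.
E → A: restricted closure across fragments reaches A.
A → CE: restricted closure across fragments reaches CE.
CD → A lies within R1.
D → BC lies within R1.
Every dependency is enforceable on the fragments, so the decomposition is dependency-preserving.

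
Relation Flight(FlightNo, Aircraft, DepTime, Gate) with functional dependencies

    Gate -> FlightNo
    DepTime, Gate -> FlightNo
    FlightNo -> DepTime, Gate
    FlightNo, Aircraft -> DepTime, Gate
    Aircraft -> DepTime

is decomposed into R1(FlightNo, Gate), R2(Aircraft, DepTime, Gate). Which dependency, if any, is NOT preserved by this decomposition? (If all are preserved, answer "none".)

none

Gate → FlightNo lies within R1.
DepTime, Gate → FlightNo: restricted closure across fragments reaches FlightNo.
FlightNo → DepTime, Gate: restricted closure across fragments reaches DepTime, Gate.
FlightNo, Aircraft → DepTime, Gate: restricted closure across fragments reaches DepTime, Gate.
Aircraft → DepTime lies within R2.
Every dependency is enforceable on the fragments, so the decomposition is dependency-preserving.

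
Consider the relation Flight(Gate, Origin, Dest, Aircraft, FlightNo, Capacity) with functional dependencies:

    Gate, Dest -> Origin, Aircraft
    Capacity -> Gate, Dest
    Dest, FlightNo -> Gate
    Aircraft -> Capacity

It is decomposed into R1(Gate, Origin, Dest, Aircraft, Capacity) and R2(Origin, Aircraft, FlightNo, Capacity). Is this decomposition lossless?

Common attributes: R1 ∩ R2 = {Origin, Aircraft, Capacity}.
Closure of {Origin, Aircraft, Capacity}: Capacity → Gate, Dest applies, adding Gate, Dest. So (Origin, Aircraft, Capacity)⁺ = {Gate, Origin, Dest, Aircraft, Capacity}.
This closure contains every attribute of R1, so R1 ∩ R2 → R1. The join is lossless.

Yes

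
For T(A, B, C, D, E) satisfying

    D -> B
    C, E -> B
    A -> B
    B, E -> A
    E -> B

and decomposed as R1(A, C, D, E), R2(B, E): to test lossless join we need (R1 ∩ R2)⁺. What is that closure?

R1 ∩ R2 = {E}.
E → B applies, adding B
B, E → A applies, adding A
Closure: {A, B, E}.

A, B, E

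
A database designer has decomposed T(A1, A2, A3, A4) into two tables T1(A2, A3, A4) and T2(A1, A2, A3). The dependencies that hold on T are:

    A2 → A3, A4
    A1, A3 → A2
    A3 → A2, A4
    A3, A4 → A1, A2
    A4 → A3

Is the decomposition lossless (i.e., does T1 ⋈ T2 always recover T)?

Common attributes: T1 ∩ T2 = {A2, A3}.
Closure of {A2, A3}: A2 → A3, A4 applies, adding A4; A3, A4 → A1, A2 applies, adding A1. So (A2, A3)⁺ = {A1, A2, A3, A4}.
This closure contains every attribute of T1, so T1 ∩ T2 → T1. The join is lossless.

Yes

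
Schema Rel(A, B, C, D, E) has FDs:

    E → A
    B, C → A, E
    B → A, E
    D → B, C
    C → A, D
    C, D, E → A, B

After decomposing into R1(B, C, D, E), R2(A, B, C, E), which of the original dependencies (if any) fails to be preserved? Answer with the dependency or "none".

E → A lies within R2.
B, C → A, E lies within R2.
B → A, E lies within R2.
D → B, C lies within R1.
C → A, D: restricted closure across fragments reaches A, D.
C, D, E → A, B: restricted closure across fragments reaches A, B.
Every dependency is enforceable on the fragments, so the decomposition is dependency-preserving.

none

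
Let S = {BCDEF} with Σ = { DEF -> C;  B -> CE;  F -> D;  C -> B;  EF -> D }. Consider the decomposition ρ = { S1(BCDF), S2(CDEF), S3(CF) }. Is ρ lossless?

Yes

Chase test. Columns are BCDEF; row i has aⱼ where attribute j ∈ Si, else bᵢⱼ.
Initial tableau (one row per fragment):
  row 1: a1 a2 a3 b14 a5
  row 2: b21 a2 a3 a4 a5
  row 3: b31 a2 b33 b34 a5
Rows 1 and 3 agree on F; apply F→D and equate their D entries.
Rows 1 and 2 agree on C; apply C→B and equate their B entries.
Rows 1 and 3 agree on C; apply C→B and equate their B entries.
Rows 1 and 2 agree on B; apply B→CE and equate their CE entries.
Rows 1 and 3 agree on B; apply B→CE and equate their CE entries.
Row 1 is now all distinguished symbols — the join is lossless.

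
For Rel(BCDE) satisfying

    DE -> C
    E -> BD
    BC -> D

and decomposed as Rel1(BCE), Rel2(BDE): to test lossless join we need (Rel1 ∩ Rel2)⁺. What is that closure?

BCDE

Rel1 ∩ Rel2 = {BE}.
E → BD applies, adding D
DE → C applies, adding C
Closure: {BCDE}.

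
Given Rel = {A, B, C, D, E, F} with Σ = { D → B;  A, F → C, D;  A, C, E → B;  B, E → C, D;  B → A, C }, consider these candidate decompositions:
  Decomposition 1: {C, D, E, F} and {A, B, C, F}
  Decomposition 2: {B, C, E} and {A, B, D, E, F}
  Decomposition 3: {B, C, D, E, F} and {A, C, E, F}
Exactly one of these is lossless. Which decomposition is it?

Decomposition 2

Decomposition 1: common = {C, F}, closure = {C, F} → lossy.
Decomposition 2: common = {B, E}, closure = {A, B, C, D, E} → lossless.
Decomposition 3: common = {C, E, F}, closure = {C, E, F} → lossy.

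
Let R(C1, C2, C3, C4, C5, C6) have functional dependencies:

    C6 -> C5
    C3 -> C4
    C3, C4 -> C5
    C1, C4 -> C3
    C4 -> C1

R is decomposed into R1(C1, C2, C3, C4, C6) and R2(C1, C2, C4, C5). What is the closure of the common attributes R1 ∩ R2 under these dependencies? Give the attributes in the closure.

R1 ∩ R2 = {C1, C2, C4}.
C1, C4 → C3 applies, adding C3
C3, C4 → C5 applies, adding C5
Closure: {C1, C2, C3, C4, C5}.

C1, C2, C3, C4, C5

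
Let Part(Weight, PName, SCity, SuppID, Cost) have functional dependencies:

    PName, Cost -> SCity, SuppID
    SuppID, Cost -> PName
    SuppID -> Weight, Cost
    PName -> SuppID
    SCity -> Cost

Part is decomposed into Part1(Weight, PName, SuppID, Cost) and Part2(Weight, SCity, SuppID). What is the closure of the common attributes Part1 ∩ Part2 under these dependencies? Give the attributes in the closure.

Part1 ∩ Part2 = {Weight, SuppID}.
SuppID → Weight, Cost applies, adding Cost
SuppID, Cost → PName applies, adding PName
PName, Cost → SCity, SuppID applies, adding SCity
Closure: {Weight, PName, SCity, SuppID, Cost}.

Weight, PName, SCity, SuppID, Cost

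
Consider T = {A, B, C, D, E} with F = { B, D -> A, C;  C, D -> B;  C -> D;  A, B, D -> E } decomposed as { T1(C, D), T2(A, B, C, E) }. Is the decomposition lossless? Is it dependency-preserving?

Lossless test: (C)⁺ = {A, B, C, D, E}, which contains all of one fragment — lossless.
Dependency preservation: the restricted closure of {B, D} across the fragments never reaches {A, C}, so B, D → A, C cannot be enforced without a join — not preserved.

lossless but not dependency-preserving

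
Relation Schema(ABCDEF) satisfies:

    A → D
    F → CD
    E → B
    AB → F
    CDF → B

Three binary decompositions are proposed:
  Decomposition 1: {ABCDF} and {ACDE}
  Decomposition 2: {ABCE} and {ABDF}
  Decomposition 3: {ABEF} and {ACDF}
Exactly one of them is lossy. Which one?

Decomposition 1: common = {ACD}, closure = {ACD} → lossy.
Decomposition 2: common = {AB}, closure = {ABCDF} → lossless.
Decomposition 3: common = {AF}, closure = {ABCDF} → lossless.

Decomposition 1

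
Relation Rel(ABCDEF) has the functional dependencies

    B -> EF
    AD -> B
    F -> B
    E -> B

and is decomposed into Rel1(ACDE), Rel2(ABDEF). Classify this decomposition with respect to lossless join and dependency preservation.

Lossless test: (ADE)⁺ = {ABDEF}, which contains all of one fragment — lossless.
Dependency preservation: every FD's attributes lie within a single fragment, so each can be enforced locally — preserved.

lossless and dependency-preserving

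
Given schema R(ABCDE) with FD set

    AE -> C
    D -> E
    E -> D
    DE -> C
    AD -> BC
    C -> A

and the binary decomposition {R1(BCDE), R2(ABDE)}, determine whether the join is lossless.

Yes

Common attributes: R1 ∩ R2 = {BDE}.
Closure of {BDE}: DE → C applies, adding C; C → A applies, adding A. So (BDE)⁺ = {ABCDE}.
This closure contains every attribute of R1, so R1 ∩ R2 → R1. The join is lossless.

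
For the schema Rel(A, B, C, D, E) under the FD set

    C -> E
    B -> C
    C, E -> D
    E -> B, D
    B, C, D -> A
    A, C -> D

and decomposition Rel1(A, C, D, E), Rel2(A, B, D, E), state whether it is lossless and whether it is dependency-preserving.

Lossless test: (A, D, E)⁺ = {A, B, C, D, E}, which contains all of one fragment — lossless.
Dependency preservation: B → C; B, C, D → A are not contained in any single fragment, but the restricted closure of each left-hand side across the fragments still reaches the right-hand side; the remaining FDs each lie inside some fragment. All dependencies are preserved.

lossless and dependency-preserving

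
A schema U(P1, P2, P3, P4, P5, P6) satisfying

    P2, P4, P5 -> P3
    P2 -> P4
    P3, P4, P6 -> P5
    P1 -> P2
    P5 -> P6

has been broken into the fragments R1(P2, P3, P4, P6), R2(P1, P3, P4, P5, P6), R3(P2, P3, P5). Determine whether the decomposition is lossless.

Chase test. Columns are P1, P2, P3, P4, P5, P6; row i has aⱼ where attribute j ∈ Ri, else bᵢⱼ.
Initial tableau (one row per fragment):
  row 1: b11 a2 a3 a4 b15 a6
  row 2: a1 b22 a3 a4 a5 a6
  row 3: b31 a2 a3 b34 a5 b36
Rows 1 and 3 agree on P2; apply P2→P4 and equate their P4 entries.
Rows 1 and 2 agree on P3, P4, P6; apply P3, P4, P6→P5 and equate their P5 entries.
Rows 1 and 3 agree on P5; apply P5→P6 and equate their P6 entries.
No row becomes fully distinguished — the join is lossy.

No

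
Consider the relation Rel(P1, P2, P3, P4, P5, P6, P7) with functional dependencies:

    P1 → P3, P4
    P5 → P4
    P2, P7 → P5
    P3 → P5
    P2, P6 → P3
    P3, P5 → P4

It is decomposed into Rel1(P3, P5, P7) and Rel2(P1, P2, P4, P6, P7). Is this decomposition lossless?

No

Common attributes: Rel1 ∩ Rel2 = {P7}.
No dependency enlarges {P7}, so (P7)⁺ = {P7}.
The closure contains neither all of Rel1 = {P3, P5, P7} nor all of Rel2 = {P1, P2, P4, P6, P7}, so the common attributes are not a superkey of either fragment. The join is lossy.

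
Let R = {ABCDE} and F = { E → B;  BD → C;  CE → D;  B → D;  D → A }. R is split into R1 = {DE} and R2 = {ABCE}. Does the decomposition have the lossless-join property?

Yes

Common attributes: R1 ∩ R2 = {E}.
Closure of {E}: E → B applies, adding B; B → D applies, adding D; D → A applies, adding A; BD → C applies, adding C. So (E)⁺ = {ABCDE}.
This closure contains every attribute of R1, so R1 ∩ R2 → R1. The join is lossless.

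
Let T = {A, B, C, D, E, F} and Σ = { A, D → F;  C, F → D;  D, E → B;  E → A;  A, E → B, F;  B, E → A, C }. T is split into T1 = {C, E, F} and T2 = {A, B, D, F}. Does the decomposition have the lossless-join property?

No

Common attributes: T1 ∩ T2 = {F}.
No dependency enlarges {F}, so (F)⁺ = {F}.
The closure contains neither all of T1 = {C, E, F} nor all of T2 = {A, B, D, F}, so the common attributes are not a superkey of either fragment. The join is lossy.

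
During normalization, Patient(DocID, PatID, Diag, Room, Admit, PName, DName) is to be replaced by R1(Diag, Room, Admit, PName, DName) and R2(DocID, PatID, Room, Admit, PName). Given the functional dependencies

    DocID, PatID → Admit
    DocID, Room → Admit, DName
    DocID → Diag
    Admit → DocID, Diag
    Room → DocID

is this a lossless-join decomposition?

Yes

Common attributes: R1 ∩ R2 = {Room, Admit, PName}.
Closure of {Room, Admit, PName}: Admit → DocID, Diag applies, adding DocID, Diag; DocID, Room → Admit, DName applies, adding DName. So (Room, Admit, PName)⁺ = {DocID, Diag, Room, Admit, PName, DName}.
This closure contains every attribute of R1, so R1 ∩ R2 → R1. The join is lossless.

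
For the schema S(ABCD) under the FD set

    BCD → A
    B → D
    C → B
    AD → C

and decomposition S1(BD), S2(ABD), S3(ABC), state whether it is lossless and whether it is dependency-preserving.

lossless and dependency-preserving

Lossless test (chase): Rows 1 and 3 agree on B; apply B→D and equate their D entries. Rows 2 and 3 agree on AD; apply AD→C and equate their C entries. Row 2 is now all distinguished symbols — the join is lossless.
Dependency preservation: BCD → A; AD → C are not contained in any single fragment, but the restricted closure of each left-hand side across the fragments still reaches the right-hand side; the remaining FDs each lie inside some fragment. All dependencies are preserved.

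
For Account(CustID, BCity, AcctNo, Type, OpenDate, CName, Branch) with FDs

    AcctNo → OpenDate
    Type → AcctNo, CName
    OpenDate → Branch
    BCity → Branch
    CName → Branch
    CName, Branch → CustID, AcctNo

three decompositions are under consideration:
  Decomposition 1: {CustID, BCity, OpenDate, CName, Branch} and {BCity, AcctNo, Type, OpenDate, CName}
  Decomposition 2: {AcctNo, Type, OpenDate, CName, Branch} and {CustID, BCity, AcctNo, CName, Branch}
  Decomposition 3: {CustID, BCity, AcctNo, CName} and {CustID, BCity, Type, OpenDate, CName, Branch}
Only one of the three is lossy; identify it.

Decomposition 1: common = {BCity, OpenDate, CName}, closure = {CustID, BCity, AcctNo, OpenDate, CName, Branch} → lossless.
Decomposition 2: common = {AcctNo, CName, Branch}, closure = {CustID, AcctNo, OpenDate, CName, Branch} → lossy.
Decomposition 3: common = {CustID, BCity, CName}, closure = {CustID, BCity, AcctNo, OpenDate, CName, Branch} → lossless.

Decomposition 2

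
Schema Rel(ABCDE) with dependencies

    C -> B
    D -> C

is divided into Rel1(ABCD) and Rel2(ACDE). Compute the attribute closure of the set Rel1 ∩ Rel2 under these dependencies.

ABCD

Rel1 ∩ Rel2 = {ACD}.
C → B applies, adding B
Closure: {ABCD}.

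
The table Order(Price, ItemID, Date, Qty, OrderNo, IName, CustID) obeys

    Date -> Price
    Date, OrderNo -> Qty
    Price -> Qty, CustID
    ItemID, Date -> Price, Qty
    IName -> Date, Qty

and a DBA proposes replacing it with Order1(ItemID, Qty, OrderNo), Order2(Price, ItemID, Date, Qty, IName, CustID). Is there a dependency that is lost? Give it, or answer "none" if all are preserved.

Date → Price lies within Order2.
Date, OrderNo → Qty: restricted closure across fragments reaches Qty.
Price → Qty, CustID lies within Order2.
ItemID, Date → Price, Qty lies within Order2.
IName → Date, Qty lies within Order2.
Every dependency is enforceable on the fragments, so the decomposition is dependency-preserving.

none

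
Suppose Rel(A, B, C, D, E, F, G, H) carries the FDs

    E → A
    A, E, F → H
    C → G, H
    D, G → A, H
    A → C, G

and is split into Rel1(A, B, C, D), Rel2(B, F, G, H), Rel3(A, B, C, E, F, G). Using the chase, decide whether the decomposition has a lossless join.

Chase test. Columns are A, B, C, D, E, F, G, H; row i has aⱼ where attribute j ∈ Reli, else bᵢⱼ.
Initial tableau (one row per fragment):
  row 1: a1 a2 a3 a4 b15 b16 b17 b18
  row 2: b21 a2 b23 b24 b25 a6 a7 a8
  row 3: a1 a2 a3 b34 a5 a6 a7 b38
Rows 1 and 3 agree on C; apply C→G, H and equate their G, H entries.
No row becomes fully distinguished — the join is lossy.

No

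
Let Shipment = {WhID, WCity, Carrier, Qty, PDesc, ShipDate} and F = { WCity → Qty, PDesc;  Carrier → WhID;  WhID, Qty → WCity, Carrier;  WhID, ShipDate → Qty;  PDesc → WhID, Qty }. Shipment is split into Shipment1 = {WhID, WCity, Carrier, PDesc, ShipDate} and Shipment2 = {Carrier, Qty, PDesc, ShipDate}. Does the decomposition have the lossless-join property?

Common attributes: Shipment1 ∩ Shipment2 = {Carrier, PDesc, ShipDate}.
Closure of {Carrier, PDesc, ShipDate}: Carrier → WhID applies, adding WhID; WhID, ShipDate → Qty applies, adding Qty; WhID, Qty → WCity, Carrier applies, adding WCity. So (Carrier, PDesc, ShipDate)⁺ = {WhID, WCity, Carrier, Qty, PDesc, ShipDate}.
This closure contains every attribute of Shipment1, so Shipment1 ∩ Shipment2 → Shipment1. The join is lossless.

Yes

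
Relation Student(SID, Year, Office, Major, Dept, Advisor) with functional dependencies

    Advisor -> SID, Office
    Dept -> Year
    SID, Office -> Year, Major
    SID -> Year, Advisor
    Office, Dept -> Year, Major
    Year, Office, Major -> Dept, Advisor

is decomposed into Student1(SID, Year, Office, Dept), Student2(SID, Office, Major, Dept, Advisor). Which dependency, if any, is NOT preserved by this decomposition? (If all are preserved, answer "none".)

Check Year, Office, Major → Dept, Advisor: no single fragment contains all of {Year, Office, Major, Dept, Advisor}, and the restricted closure of {Year, Office, Major} across the fragments never reaches {Dept, Advisor}.
Advisor → SID, Office is preserved.
Dept → Year is preserved.
SID, Office → Year, Major is preserved.
SID → Year, Advisor is preserved.
Office, Dept → Year, Major is preserved.

Year, Office, Major -> Dept, Advisor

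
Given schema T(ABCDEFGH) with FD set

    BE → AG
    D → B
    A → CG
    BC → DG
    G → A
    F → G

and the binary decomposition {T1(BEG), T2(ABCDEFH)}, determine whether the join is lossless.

Common attributes: T1 ∩ T2 = {BE}.
Closure of {BE}: BE → AG applies, adding AG; A → CG applies, adding C; BC → DG applies, adding D. So (BE)⁺ = {ABCDEG}.
This closure contains every attribute of T1, so T1 ∩ T2 → T1. The join is lossless.

Yes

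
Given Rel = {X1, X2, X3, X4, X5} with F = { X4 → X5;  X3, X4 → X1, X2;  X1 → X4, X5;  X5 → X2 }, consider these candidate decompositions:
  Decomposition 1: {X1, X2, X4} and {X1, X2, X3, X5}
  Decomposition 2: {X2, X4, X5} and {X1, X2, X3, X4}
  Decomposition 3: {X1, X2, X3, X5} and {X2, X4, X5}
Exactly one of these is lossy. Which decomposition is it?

Decomposition 1: common = {X1, X2}, closure = {X1, X2, X4, X5} → lossless.
Decomposition 2: common = {X2, X4}, closure = {X2, X4, X5} → lossless.
Decomposition 3: common = {X2, X5}, closure = {X2, X5} → lossy.

Decomposition 3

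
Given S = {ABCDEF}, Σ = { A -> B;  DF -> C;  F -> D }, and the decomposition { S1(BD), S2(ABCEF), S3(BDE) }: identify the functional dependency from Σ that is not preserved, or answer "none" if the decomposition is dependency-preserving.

Check F → D: no single fragment contains all of {DF}, and the restricted closure of {F} across the fragments never reaches {D}.
A → B is preserved.
DF → C is preserved.

F -> D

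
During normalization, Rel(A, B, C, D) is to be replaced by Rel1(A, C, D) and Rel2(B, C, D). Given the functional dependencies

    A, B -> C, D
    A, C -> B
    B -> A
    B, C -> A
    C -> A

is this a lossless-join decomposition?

Yes

Common attributes: Rel1 ∩ Rel2 = {C, D}.
Closure of {C, D}: C → A applies, adding A; A, C → B applies, adding B. So (C, D)⁺ = {A, B, C, D}.
This closure contains every attribute of Rel1, so Rel1 ∩ Rel2 → Rel1. The join is lossless.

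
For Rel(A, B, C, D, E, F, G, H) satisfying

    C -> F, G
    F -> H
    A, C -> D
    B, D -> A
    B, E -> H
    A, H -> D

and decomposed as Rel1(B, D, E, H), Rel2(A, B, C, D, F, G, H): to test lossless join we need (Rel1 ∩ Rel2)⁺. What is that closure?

A, B, D, H

Rel1 ∩ Rel2 = {B, D, H}.
B, D → A applies, adding A
Closure: {A, B, D, H}.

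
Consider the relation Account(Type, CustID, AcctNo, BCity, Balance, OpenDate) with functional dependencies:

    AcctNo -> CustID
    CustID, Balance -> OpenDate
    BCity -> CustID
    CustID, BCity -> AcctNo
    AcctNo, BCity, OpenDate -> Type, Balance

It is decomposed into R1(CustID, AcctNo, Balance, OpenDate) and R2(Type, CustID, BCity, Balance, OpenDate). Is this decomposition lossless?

Common attributes: R1 ∩ R2 = {CustID, Balance, OpenDate}.
No dependency enlarges {CustID, Balance, OpenDate}, so (CustID, Balance, OpenDate)⁺ = {CustID, Balance, OpenDate}.
The closure contains neither all of R1 = {CustID, AcctNo, Balance, OpenDate} nor all of R2 = {Type, CustID, BCity, Balance, OpenDate}, so the common attributes are not a superkey of either fragment. The join is lossy.

No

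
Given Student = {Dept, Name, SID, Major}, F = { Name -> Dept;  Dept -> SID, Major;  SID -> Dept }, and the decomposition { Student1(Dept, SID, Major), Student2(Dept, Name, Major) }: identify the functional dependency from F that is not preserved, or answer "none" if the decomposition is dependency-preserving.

Name → Dept lies within Student2.
Dept → SID, Major lies within Student1.
SID → Dept lies within Student1.
Every dependency is enforceable on the fragments, so the decomposition is dependency-preserving.

none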